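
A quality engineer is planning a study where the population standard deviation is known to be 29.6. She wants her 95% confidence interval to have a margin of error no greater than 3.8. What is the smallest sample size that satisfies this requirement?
n ≥ 234

For margin E ≤ 3.8:
n ≥ (z* · σ / E)²
n ≥ (1.960 · 29.6 / 3.8)²
n ≥ 233.09

Minimum n = 234 (rounding up)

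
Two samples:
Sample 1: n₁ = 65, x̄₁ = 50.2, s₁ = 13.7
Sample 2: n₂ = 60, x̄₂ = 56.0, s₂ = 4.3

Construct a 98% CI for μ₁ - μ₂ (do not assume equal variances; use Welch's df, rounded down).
(-10.05, -1.55)

Difference: x̄₁ - x̄₂ = -5.80
SE = √(s₁²/n₁ + s₂²/n₂) = √(13.7²/65 + 4.3²/60) = 1.7877
df = 77.43 → 77 (Welch–Satterthwaite, rounded down)
t* = 2.376

CI: -5.80 ± 2.376 · 1.7877 = -5.80 ± 4.25 = (-10.05, -1.55)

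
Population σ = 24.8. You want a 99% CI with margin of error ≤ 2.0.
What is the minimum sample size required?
n ≥ 1021

For margin E ≤ 2.0:
n ≥ (z* · σ / E)²
n ≥ (2.576 · 24.8 / 2.0)²
n ≥ 1020.32

Minimum n = 1021 (rounding up)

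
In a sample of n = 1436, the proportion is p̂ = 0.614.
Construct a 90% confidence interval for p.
(0.593, 0.635)

Proportion CI:
SE = √(p̂(1-p̂)/n) = √(0.614 · 0.386 / 1436) = 0.01285

z* = 1.645
Margin = z* · SE = 1.645 · 0.01285 = 0.0211

CI: 0.614 ± 0.0211 = (0.593, 0.635)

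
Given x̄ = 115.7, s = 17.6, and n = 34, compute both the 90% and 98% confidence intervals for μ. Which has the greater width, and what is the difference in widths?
98% CI is wider by 4.55

df = 33
90% CI: t* = 1.692, (110.59, 120.81), width = 2 · t* · s/√n = 10.21
98% CI: t* = 2.445, (108.32, 123.08), width = 2 · t* · s/√n = 14.76

The 98% CI is wider by 14.76 - 10.21 = 4.55.
Higher confidence requires a wider interval.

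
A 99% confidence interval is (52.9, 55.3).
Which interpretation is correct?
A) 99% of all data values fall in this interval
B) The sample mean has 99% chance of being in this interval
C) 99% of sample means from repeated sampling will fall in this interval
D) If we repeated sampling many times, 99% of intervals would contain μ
D

A) Wrong — a CI is about the parameter μ, not individual data values.
B) Wrong — x̄ is observed and sits in the interval by construction.
C) Wrong — coverage applies to intervals containing μ, not to future x̄ values.
D) Correct — this is the frequentist long-run coverage interpretation.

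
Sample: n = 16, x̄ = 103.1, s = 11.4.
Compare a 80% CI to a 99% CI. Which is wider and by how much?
99% CI is wider by 9.16

df = 15
80% CI: t* = 1.341, (99.28, 106.92), width = 2 · t* · s/√n = 7.64
99% CI: t* = 2.947, (94.70, 111.50), width = 2 · t* · s/√n = 16.80

The 99% CI is wider by 16.80 - 7.64 = 9.16.
Higher confidence requires a wider interval.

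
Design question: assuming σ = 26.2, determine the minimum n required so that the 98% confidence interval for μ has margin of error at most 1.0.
n ≥ 3714

For margin E ≤ 1.0:
n ≥ (z* · σ / E)²
n ≥ (2.326 · 26.2 / 1.0)²
n ≥ 3713.83

Minimum n = 3714 (rounding up)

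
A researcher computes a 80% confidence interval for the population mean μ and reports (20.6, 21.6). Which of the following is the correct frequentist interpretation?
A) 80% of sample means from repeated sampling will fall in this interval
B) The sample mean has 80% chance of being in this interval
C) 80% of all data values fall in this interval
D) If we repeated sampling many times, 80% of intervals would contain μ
D

A) Wrong — coverage applies to intervals containing μ, not to future x̄ values.
B) Wrong — x̄ is observed and sits in the interval by construction.
C) Wrong — a CI is about the parameter μ, not individual data values.
D) Correct — this is the frequentist long-run coverage interpretation.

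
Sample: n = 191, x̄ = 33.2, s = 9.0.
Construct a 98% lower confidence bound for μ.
μ ≥ 31.85

Lower bound (one-sided):
t* = 2.068 (one-sided for 98%)
Lower bound = x̄ - t* · s/√n = 33.2 - 2.068 · 9.0/√191 = 31.85

We are 98% confident that μ ≥ 31.85.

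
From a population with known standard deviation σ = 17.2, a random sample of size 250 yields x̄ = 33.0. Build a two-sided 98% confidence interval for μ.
(30.47, 35.53)

z-interval (σ known):
z* = 2.326 for 98% confidence

Margin of error = z* · σ/√n = 2.326 · 17.2/√250 = 2.53

CI: (33.0 - 2.53, 33.0 + 2.53) = (30.47, 35.53)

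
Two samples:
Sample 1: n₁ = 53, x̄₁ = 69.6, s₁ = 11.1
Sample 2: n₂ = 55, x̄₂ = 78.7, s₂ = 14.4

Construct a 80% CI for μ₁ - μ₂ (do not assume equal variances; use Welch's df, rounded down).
(-12.28, -5.92)

Difference: x̄₁ - x̄₂ = -9.10
SE = √(s₁²/n₁ + s₂²/n₂) = √(11.1²/53 + 14.4²/55) = 2.4688
df = 101.18 → 101 (Welch–Satterthwaite, rounded down)
t* = 1.290

CI: -9.10 ± 1.290 · 2.4688 = -9.10 ± 3.18 = (-12.28, -5.92)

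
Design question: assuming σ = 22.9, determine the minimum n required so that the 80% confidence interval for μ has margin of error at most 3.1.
n ≥ 90

For margin E ≤ 3.1:
n ≥ (z* · σ / E)²
n ≥ (1.282 · 22.9 / 3.1)²
n ≥ 89.69

Minimum n = 90 (rounding up)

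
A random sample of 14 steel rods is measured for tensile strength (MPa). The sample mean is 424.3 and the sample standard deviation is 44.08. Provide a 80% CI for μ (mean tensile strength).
(408.40, 440.20)

t-interval (σ unknown):
df = n - 1 = 13
t* = 1.350 for 80% confidence

Margin of error = t* · s/√n = 1.350 · 44.08/√14 = 15.90

CI: (408.40, 440.20)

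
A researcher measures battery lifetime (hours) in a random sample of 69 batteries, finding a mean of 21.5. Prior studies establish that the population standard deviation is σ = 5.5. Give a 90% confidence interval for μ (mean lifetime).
(20.41, 22.59)

z-interval (σ known):
z* = 1.645 for 90% confidence

Margin of error = z* · σ/√n = 1.645 · 5.5/√69 = 1.09

CI: (21.5 - 1.09, 21.5 + 1.09) = (20.41, 22.59)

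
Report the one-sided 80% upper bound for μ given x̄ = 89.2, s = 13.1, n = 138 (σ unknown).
μ ≤ 90.14

Upper bound (one-sided):
t* = 0.844 (one-sided for 80%)
Upper bound = x̄ + t* · s/√n = 89.2 + 0.844 · 13.1/√138 = 90.14

We are 80% confident that μ ≤ 90.14.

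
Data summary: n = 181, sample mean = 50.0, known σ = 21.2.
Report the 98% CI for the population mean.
(46.33, 53.67)

z-interval (σ known):
z* = 2.326 for 98% confidence

Margin of error = z* · σ/√n = 2.326 · 21.2/√181 = 3.67

CI: (50.0 - 3.67, 50.0 + 3.67) = (46.33, 53.67)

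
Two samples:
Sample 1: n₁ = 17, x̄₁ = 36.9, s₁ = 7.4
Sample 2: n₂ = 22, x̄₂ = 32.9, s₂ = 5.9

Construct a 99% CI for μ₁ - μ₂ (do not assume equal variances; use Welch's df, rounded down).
(-2.03, 10.03)

Difference: x̄₁ - x̄₂ = 4.00
SE = √(s₁²/n₁ + s₂²/n₂) = √(7.4²/17 + 5.9²/22) = 2.1917
df = 30.05 → 30 (Welch–Satterthwaite, rounded down)
t* = 2.750

CI: 4.00 ± 2.750 · 2.1917 = 4.00 ± 6.03 = (-2.03, 10.03)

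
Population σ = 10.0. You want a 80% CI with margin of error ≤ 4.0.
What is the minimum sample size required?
n ≥ 11

For margin E ≤ 4.0:
n ≥ (z* · σ / E)²
n ≥ (1.282 · 10.0 / 4.0)²
n ≥ 10.27

Minimum n = 11 (rounding up)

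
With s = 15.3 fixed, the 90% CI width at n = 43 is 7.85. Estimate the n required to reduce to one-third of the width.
n ≈ 387

CI width ∝ 1/√n
To reduce width by factor 3, need √n to grow by 3 → need 3² = 9 times as many samples.

Current: n = 43, width = 7.85
New: n = 387, width ≈ 2.56

Width reduced by factor of 7.85/2.56 = 3.07.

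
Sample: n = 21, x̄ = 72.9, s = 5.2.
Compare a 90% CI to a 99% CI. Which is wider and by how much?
99% CI is wider by 2.55

df = 20
90% CI: t* = 1.725, (70.94, 74.86), width = 2 · t* · s/√n = 3.91
99% CI: t* = 2.845, (69.67, 76.13), width = 2 · t* · s/√n = 6.46

The 99% CI is wider by 6.46 - 3.91 = 2.55.
Higher confidence requires a wider interval.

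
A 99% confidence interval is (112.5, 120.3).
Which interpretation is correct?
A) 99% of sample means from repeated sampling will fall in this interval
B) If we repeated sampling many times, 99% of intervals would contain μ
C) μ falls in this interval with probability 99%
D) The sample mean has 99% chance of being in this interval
B

A) Wrong — coverage applies to intervals containing μ, not to future x̄ values.
B) Correct — this is the frequentist long-run coverage interpretation.
C) Wrong — μ is fixed; the randomness lives in the interval, not in μ.
D) Wrong — x̄ is observed and sits in the interval by construction.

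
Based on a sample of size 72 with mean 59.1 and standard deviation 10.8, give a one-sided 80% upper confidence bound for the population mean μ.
μ ≤ 60.18

Upper bound (one-sided):
t* = 0.847 (one-sided for 80%)
Upper bound = x̄ + t* · s/√n = 59.1 + 0.847 · 10.8/√72 = 60.18

We are 80% confident that μ ≤ 60.18.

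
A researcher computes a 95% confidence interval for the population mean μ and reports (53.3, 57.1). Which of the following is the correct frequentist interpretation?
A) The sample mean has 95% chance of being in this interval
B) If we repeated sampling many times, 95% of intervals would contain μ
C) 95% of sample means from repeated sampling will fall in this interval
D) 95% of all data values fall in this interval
B

A) Wrong — x̄ is observed and sits in the interval by construction.
B) Correct — this is the frequentist long-run coverage interpretation.
C) Wrong — coverage applies to intervals containing μ, not to future x̄ values.
D) Wrong — a CI is about the parameter μ, not individual data values.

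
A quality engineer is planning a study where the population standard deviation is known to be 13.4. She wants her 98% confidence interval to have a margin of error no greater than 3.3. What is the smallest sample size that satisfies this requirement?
n ≥ 90

For margin E ≤ 3.3:
n ≥ (z* · σ / E)²
n ≥ (2.326 · 13.4 / 3.3)²
n ≥ 89.21

Minimum n = 90 (rounding up)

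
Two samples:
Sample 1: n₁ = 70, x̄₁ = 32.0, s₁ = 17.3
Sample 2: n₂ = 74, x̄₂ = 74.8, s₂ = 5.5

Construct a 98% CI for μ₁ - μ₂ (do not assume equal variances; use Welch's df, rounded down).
(-47.94, -37.66)

Difference: x̄₁ - x̄₂ = -42.80
SE = √(s₁²/n₁ + s₂²/n₂) = √(17.3²/70 + 5.5²/74) = 2.1643
df = 82.12 → 82 (Welch–Satterthwaite, rounded down)
t* = 2.373

CI: -42.80 ± 2.373 · 2.1643 = -42.80 ± 5.14 = (-47.94, -37.66)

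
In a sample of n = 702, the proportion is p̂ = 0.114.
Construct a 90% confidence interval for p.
(0.094, 0.134)

Proportion CI:
SE = √(p̂(1-p̂)/n) = √(0.114 · 0.886 / 702) = 0.01200

z* = 1.645
Margin = z* · SE = 1.645 · 0.01200 = 0.0197

CI: 0.114 ± 0.0197 = (0.094, 0.134)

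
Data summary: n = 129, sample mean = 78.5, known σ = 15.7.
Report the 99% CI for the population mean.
(74.94, 82.06)

z-interval (σ known):
z* = 2.576 for 99% confidence

Margin of error = z* · σ/√n = 2.576 · 15.7/√129 = 3.56

CI: (78.5 - 3.56, 78.5 + 3.56) = (74.94, 82.06)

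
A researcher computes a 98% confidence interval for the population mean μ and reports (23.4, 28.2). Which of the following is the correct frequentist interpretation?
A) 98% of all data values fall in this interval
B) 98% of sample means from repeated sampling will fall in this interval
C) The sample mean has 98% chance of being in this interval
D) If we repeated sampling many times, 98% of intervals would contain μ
D

A) Wrong — a CI is about the parameter μ, not individual data values.
B) Wrong — coverage applies to intervals containing μ, not to future x̄ values.
C) Wrong — x̄ is observed and sits in the interval by construction.
D) Correct — this is the frequentist long-run coverage interpretation.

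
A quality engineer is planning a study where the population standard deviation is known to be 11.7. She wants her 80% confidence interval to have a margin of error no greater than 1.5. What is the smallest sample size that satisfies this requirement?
n ≥ 100

For margin E ≤ 1.5:
n ≥ (z* · σ / E)²
n ≥ (1.282 · 11.7 / 1.5)²
n ≥ 99.99

Minimum n = 100 (rounding up)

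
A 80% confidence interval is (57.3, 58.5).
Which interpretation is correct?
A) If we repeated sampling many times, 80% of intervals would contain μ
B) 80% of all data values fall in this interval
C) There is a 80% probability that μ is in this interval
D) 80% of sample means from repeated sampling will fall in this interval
A

A) Correct — this is the frequentist long-run coverage interpretation.
B) Wrong — a CI is about the parameter μ, not individual data values.
C) Wrong — μ is fixed; the randomness lives in the interval, not in μ.
D) Wrong — coverage applies to intervals containing μ, not to future x̄ values.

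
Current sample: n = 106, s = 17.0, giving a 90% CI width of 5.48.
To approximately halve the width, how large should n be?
n ≈ 424

CI width ∝ 1/√n
To reduce width by factor 2, need √n to grow by 2 → need 2² = 4 times as many samples.

Current: n = 106, width = 5.48
New: n = 424, width ≈ 2.72

Width reduced by factor of 5.48/2.72 = 2.01.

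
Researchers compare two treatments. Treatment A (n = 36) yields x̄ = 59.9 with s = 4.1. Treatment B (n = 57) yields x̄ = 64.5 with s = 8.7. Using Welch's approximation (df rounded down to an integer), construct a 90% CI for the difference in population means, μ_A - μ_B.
(-6.83, -2.37)

Difference: x̄₁ - x̄₂ = -4.60
SE = √(s₁²/n₁ + s₂²/n₂) = √(4.1²/36 + 8.7²/57) = 1.3397
df = 85.41 → 85 (Welch–Satterthwaite, rounded down)
t* = 1.663

CI: -4.60 ± 1.663 · 1.3397 = -4.60 ± 2.23 = (-6.83, -2.37)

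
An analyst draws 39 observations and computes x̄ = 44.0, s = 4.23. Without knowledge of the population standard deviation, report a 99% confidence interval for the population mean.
(42.16, 45.84)

t-interval (σ unknown):
df = n - 1 = 38
t* = 2.712 for 99% confidence

Margin of error = t* · s/√n = 2.712 · 4.23/√39 = 1.84

CI: (42.16, 45.84)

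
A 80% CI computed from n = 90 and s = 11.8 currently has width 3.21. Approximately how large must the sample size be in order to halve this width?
n ≈ 360

CI width ∝ 1/√n
To reduce width by factor 2, need √n to grow by 2 → need 2² = 4 times as many samples.

Current: n = 90, width = 3.21
New: n = 360, width ≈ 1.60

Width reduced by factor of 3.21/1.60 = 2.01.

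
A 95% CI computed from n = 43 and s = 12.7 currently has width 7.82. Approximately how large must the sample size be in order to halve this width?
n ≈ 172

CI width ∝ 1/√n
To reduce width by factor 2, need √n to grow by 2 → need 2² = 4 times as many samples.

Current: n = 43, width = 7.82
New: n = 172, width ≈ 3.82

Width reduced by factor of 7.82/3.82 = 2.05.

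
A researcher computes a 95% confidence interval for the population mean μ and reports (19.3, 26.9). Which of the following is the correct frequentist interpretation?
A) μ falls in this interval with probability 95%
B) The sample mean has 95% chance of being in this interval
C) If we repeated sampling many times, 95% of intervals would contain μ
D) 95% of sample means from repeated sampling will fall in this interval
C

A) Wrong — μ is fixed; the randomness lives in the interval, not in μ.
B) Wrong — x̄ is observed and sits in the interval by construction.
C) Correct — this is the frequentist long-run coverage interpretation.
D) Wrong — coverage applies to intervals containing μ, not to future x̄ values.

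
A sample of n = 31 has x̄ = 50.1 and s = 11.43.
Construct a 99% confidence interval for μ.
(44.45, 55.75)

t-interval (σ unknown):
df = n - 1 = 30
t* = 2.750 for 99% confidence

Margin of error = t* · s/√n = 2.750 · 11.43/√31 = 5.65

CI: (44.45, 55.75)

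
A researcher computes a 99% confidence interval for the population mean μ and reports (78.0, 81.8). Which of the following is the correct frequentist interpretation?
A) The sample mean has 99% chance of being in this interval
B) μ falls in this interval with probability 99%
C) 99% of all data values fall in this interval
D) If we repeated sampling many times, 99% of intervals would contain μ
D

A) Wrong — x̄ is observed and sits in the interval by construction.
B) Wrong — μ is fixed; the randomness lives in the interval, not in μ.
C) Wrong — a CI is about the parameter μ, not individual data values.
D) Correct — this is the frequentist long-run coverage interpretation.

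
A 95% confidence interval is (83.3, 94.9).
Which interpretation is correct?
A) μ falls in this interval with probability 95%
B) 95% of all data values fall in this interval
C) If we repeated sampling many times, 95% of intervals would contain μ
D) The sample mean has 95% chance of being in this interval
C

A) Wrong — μ is fixed; the randomness lives in the interval, not in μ.
B) Wrong — a CI is about the parameter μ, not individual data values.
C) Correct — this is the frequentist long-run coverage interpretation.
D) Wrong — x̄ is observed and sits in the interval by construction.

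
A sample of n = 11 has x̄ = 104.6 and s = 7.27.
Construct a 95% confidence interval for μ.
(99.72, 109.48)

t-interval (σ unknown):
df = n - 1 = 10
t* = 2.228 for 95% confidence

Margin of error = t* · s/√n = 2.228 · 7.27/√11 = 4.88

CI: (99.72, 109.48)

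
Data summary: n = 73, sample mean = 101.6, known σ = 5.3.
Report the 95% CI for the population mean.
(100.38, 102.82)

z-interval (σ known):
z* = 1.960 for 95% confidence

Margin of error = z* · σ/√n = 1.960 · 5.3/√73 = 1.22

CI: (101.6 - 1.22, 101.6 + 1.22) = (100.38, 102.82)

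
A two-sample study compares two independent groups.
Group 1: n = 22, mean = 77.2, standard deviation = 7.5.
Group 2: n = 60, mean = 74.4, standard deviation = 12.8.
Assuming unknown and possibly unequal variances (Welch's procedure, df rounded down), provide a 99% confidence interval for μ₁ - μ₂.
(-3.31, 8.91)

Difference: x̄₁ - x̄₂ = 2.80
SE = √(s₁²/n₁ + s₂²/n₂) = √(7.5²/22 + 12.8²/60) = 2.2995
df = 63.88 → 63 (Welch–Satterthwaite, rounded down)
t* = 2.656

CI: 2.80 ± 2.656 · 2.2995 = 2.80 ± 6.11 = (-3.31, 8.91)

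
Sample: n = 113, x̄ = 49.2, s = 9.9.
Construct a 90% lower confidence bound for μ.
μ ≥ 48.00

Lower bound (one-sided):
t* = 1.289 (one-sided for 90%)
Lower bound = x̄ - t* · s/√n = 49.2 - 1.289 · 9.9/√113 = 48.00

We are 90% confident that μ ≥ 48.00.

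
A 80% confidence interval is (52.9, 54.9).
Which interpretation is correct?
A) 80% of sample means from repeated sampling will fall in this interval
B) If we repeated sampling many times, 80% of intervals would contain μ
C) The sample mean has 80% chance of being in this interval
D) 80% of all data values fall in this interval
B

A) Wrong — coverage applies to intervals containing μ, not to future x̄ values.
B) Correct — this is the frequentist long-run coverage interpretation.
C) Wrong — x̄ is observed and sits in the interval by construction.
D) Wrong — a CI is about the parameter μ, not individual data values.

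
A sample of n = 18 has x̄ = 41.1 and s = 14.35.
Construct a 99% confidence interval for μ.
(31.30, 50.90)

t-interval (σ unknown):
df = n - 1 = 17
t* = 2.898 for 99% confidence

Margin of error = t* · s/√n = 2.898 · 14.35/√18 = 9.80

CI: (31.30, 50.90)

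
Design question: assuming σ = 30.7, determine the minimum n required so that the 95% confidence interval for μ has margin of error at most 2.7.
n ≥ 497

For margin E ≤ 2.7:
n ≥ (z* · σ / E)²
n ≥ (1.960 · 30.7 / 2.7)²
n ≥ 496.66

Minimum n = 497 (rounding up)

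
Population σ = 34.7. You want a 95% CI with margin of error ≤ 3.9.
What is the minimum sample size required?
n ≥ 305

For margin E ≤ 3.9:
n ≥ (z* · σ / E)²
n ≥ (1.960 · 34.7 / 3.9)²
n ≥ 304.12

Minimum n = 305 (rounding up)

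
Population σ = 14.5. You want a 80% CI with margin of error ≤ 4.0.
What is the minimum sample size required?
n ≥ 22

For margin E ≤ 4.0:
n ≥ (z* · σ / E)²
n ≥ (1.282 · 14.5 / 4.0)²
n ≥ 21.60

Minimum n = 22 (rounding up)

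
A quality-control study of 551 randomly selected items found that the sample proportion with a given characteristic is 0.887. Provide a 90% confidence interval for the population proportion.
(0.865, 0.909)

Proportion CI:
SE = √(p̂(1-p̂)/n) = √(0.887 · 0.113 / 551) = 0.01349

z* = 1.645
Margin = z* · SE = 1.645 · 0.01349 = 0.0222

CI: 0.887 ± 0.0222 = (0.865, 0.909)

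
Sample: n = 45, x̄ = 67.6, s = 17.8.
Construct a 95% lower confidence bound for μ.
μ ≥ 63.14

Lower bound (one-sided):
t* = 1.680 (one-sided for 95%)
Lower bound = x̄ - t* · s/√n = 67.6 - 1.680 · 17.8/√45 = 63.14

We are 95% confident that μ ≥ 63.14.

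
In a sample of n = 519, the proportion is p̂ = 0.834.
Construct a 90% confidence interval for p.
(0.807, 0.861)

Proportion CI:
SE = √(p̂(1-p̂)/n) = √(0.834 · 0.166 / 519) = 0.01633

z* = 1.645
Margin = z* · SE = 1.645 · 0.01633 = 0.0269

CI: 0.834 ± 0.0269 = (0.807, 0.861)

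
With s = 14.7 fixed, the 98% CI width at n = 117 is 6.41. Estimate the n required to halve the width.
n ≈ 468

CI width ∝ 1/√n
To reduce width by factor 2, need √n to grow by 2 → need 2² = 4 times as many samples.

Current: n = 117, width = 6.41
New: n = 468, width ≈ 3.17

Width reduced by factor of 6.41/3.17 = 2.02.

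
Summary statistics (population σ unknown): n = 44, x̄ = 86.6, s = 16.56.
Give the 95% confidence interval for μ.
(81.56, 91.64)

t-interval (σ unknown):
df = n - 1 = 43
t* = 2.017 for 95% confidence

Margin of error = t* · s/√n = 2.017 · 16.56/√44 = 5.04

CI: (81.56, 91.64)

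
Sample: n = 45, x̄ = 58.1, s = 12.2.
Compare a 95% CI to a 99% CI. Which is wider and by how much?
99% CI is wider by 2.46

df = 44
95% CI: t* = 2.015, (54.44, 61.76), width = 2 · t* · s/√n = 7.33
99% CI: t* = 2.692, (53.20, 63.00), width = 2 · t* · s/√n = 9.79

The 99% CI is wider by 9.79 - 7.33 = 2.46.
Higher confidence requires a wider interval.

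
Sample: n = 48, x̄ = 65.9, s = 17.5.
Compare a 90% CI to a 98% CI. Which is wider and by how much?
98% CI is wider by 3.68

df = 47
90% CI: t* = 1.678, (61.66, 70.14), width = 2 · t* · s/√n = 8.48
98% CI: t* = 2.408, (59.82, 71.98), width = 2 · t* · s/√n = 12.16

The 98% CI is wider by 12.16 - 8.48 = 3.68.
Higher confidence requires a wider interval.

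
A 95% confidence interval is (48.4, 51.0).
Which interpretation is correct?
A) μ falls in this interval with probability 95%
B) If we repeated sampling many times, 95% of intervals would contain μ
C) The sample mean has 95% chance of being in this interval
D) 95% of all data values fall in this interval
B

A) Wrong — μ is fixed; the randomness lives in the interval, not in μ.
B) Correct — this is the frequentist long-run coverage interpretation.
C) Wrong — x̄ is observed and sits in the interval by construction.
D) Wrong — a CI is about the parameter μ, not individual data values.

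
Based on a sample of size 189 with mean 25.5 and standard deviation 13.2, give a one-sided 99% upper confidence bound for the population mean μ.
μ ≤ 27.75

Upper bound (one-sided):
t* = 2.346 (one-sided for 99%)
Upper bound = x̄ + t* · s/√n = 25.5 + 2.346 · 13.2/√189 = 27.75

We are 99% confident that μ ≤ 27.75.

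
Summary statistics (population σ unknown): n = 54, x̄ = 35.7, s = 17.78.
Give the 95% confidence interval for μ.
(30.85, 40.55)

t-interval (σ unknown):
df = n - 1 = 53
t* = 2.006 for 95% confidence

Margin of error = t* · s/√n = 2.006 · 17.78/√54 = 4.85

CI: (30.85, 40.55)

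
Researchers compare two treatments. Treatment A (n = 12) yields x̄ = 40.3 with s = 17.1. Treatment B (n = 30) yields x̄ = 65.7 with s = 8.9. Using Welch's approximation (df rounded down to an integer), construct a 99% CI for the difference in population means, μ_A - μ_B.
(-41.05, -9.75)

Difference: x̄₁ - x̄₂ = -25.40
SE = √(s₁²/n₁ + s₂²/n₂) = √(17.1²/12 + 8.9²/30) = 5.1969
df = 13.45 → 13 (Welch–Satterthwaite, rounded down)
t* = 3.012

CI: -25.40 ± 3.012 · 5.1969 = -25.40 ± 15.65 = (-41.05, -9.75)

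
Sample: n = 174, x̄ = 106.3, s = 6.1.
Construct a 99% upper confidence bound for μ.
μ ≤ 107.39

Upper bound (one-sided):
t* = 2.348 (one-sided for 99%)
Upper bound = x̄ + t* · s/√n = 106.3 + 2.348 · 6.1/√174 = 107.39

We are 99% confident that μ ≤ 107.39.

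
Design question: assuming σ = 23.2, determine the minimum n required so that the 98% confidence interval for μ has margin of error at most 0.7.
n ≥ 5943

For margin E ≤ 0.7:
n ≥ (z* · σ / E)²
n ≥ (2.326 · 23.2 / 0.7)²
n ≥ 5942.91

Minimum n = 5943 (rounding up)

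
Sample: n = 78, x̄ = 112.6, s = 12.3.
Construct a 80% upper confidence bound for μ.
μ ≤ 113.78

Upper bound (one-sided):
t* = 0.846 (one-sided for 80%)
Upper bound = x̄ + t* · s/√n = 112.6 + 0.846 · 12.3/√78 = 113.78

We are 80% confident that μ ≤ 113.78.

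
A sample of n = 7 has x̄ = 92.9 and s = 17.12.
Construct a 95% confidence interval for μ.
(77.07, 108.73)

t-interval (σ unknown):
df = n - 1 = 6
t* = 2.447 for 95% confidence

Margin of error = t* · s/√n = 2.447 · 17.12/√7 = 15.83

CI: (77.07, 108.73)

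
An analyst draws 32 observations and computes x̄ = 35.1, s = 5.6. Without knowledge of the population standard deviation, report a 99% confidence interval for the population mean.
(32.38, 37.82)

t-interval (σ unknown):
df = n - 1 = 31
t* = 2.744 for 99% confidence

Margin of error = t* · s/√n = 2.744 · 5.6/√32 = 2.72

CI: (32.38, 37.82)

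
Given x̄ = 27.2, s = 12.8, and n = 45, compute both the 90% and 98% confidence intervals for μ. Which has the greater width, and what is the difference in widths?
98% CI is wider by 2.80

df = 44
90% CI: t* = 1.680, (23.99, 30.41), width = 2 · t* · s/√n = 6.41
98% CI: t* = 2.414, (22.59, 31.81), width = 2 · t* · s/√n = 9.21

The 98% CI is wider by 9.21 - 6.41 = 2.80.
Higher confidence requires a wider interval.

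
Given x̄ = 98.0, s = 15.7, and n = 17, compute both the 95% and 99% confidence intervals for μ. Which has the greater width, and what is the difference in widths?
99% CI is wider by 6.10

df = 16
95% CI: t* = 2.120, (89.93, 106.07), width = 2 · t* · s/√n = 16.15
99% CI: t* = 2.921, (86.88, 109.12), width = 2 · t* · s/√n = 22.25

The 99% CI is wider by 22.25 - 16.15 = 6.10.
Higher confidence requires a wider interval.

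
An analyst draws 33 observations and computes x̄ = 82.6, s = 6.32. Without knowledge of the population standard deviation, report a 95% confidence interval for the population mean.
(80.36, 84.84)

t-interval (σ unknown):
df = n - 1 = 32
t* = 2.037 for 95% confidence

Margin of error = t* · s/√n = 2.037 · 6.32/√33 = 2.24

CI: (80.36, 84.84)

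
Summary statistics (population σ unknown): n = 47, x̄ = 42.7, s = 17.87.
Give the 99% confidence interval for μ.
(35.70, 49.70)

t-interval (σ unknown):
df = n - 1 = 46
t* = 2.687 for 99% confidence

Margin of error = t* · s/√n = 2.687 · 17.87/√47 = 7.00

CI: (35.70, 49.70)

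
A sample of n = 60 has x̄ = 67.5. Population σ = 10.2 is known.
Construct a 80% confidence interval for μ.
(65.81, 69.19)

z-interval (σ known):
z* = 1.282 for 80% confidence

Margin of error = z* · σ/√n = 1.282 · 10.2/√60 = 1.69

CI: (67.5 - 1.69, 67.5 + 1.69) = (65.81, 69.19)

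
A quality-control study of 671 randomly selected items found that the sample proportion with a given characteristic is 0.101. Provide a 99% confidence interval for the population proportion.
(0.071, 0.131)

Proportion CI:
SE = √(p̂(1-p̂)/n) = √(0.101 · 0.899 / 671) = 0.01163

z* = 2.576
Margin = z* · SE = 2.576 · 0.01163 = 0.0300

CI: 0.101 ± 0.0300 = (0.071, 0.131)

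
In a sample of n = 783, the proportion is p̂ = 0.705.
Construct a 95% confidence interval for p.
(0.673, 0.737)

Proportion CI:
SE = √(p̂(1-p̂)/n) = √(0.705 · 0.295 / 783) = 0.01630

z* = 1.960
Margin = z* · SE = 1.960 · 0.01630 = 0.0319

CI: 0.705 ± 0.0319 = (0.673, 0.737)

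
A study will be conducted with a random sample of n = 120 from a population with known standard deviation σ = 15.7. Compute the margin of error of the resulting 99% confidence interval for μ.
Margin of error = 3.69

Margin of error = z* · σ/√n
= 2.576 · 15.7/√120
= 2.576 · 15.7/10.9545
= 3.69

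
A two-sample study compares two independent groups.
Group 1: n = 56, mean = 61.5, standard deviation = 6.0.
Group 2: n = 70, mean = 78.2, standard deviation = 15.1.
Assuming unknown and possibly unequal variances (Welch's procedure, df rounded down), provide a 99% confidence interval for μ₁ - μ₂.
(-21.89, -11.51)

Difference: x̄₁ - x̄₂ = -16.70
SE = √(s₁²/n₁ + s₂²/n₂) = √(6.0²/56 + 15.1²/70) = 1.9749
df = 94.31 → 94 (Welch–Satterthwaite, rounded down)
t* = 2.629

CI: -16.70 ± 2.629 · 1.9749 = -16.70 ± 5.19 = (-21.89, -11.51)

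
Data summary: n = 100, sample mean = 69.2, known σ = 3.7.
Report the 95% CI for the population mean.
(68.47, 69.93)

z-interval (σ known):
z* = 1.960 for 95% confidence

Margin of error = z* · σ/√n = 1.960 · 3.7/√100 = 0.73

CI: (69.2 - 0.73, 69.2 + 0.73) = (68.47, 69.93)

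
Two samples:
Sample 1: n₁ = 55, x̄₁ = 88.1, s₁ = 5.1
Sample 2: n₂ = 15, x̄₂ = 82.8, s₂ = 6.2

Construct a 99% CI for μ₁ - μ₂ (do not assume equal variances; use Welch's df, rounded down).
(0.32, 10.28)

Difference: x̄₁ - x̄₂ = 5.30
SE = √(s₁²/n₁ + s₂²/n₂) = √(5.1²/55 + 6.2²/15) = 1.7423
df = 19.47 → 19 (Welch–Satterthwaite, rounded down)
t* = 2.861

CI: 5.30 ± 2.861 · 1.7423 = 5.30 ± 4.98 = (0.32, 10.28)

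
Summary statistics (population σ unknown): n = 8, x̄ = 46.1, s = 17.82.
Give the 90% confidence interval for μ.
(34.16, 58.04)

t-interval (σ unknown):
df = n - 1 = 7
t* = 1.895 for 90% confidence

Margin of error = t* · s/√n = 1.895 · 17.82/√8 = 11.94

CI: (34.16, 58.04)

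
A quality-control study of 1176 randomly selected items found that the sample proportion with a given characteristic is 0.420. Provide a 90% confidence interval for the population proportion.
(0.396, 0.444)

Proportion CI:
SE = √(p̂(1-p̂)/n) = √(0.420 · 0.580 / 1176) = 0.01439

z* = 1.645
Margin = z* · SE = 1.645 · 0.01439 = 0.0237

CI: 0.420 ± 0.0237 = (0.396, 0.444)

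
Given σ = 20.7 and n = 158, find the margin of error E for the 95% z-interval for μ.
Margin of error = 3.23

Margin of error = z* · σ/√n
= 1.960 · 20.7/√158
= 1.960 · 20.7/12.5698
= 3.23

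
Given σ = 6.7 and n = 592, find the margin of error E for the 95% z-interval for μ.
Margin of error = 0.54

Margin of error = z* · σ/√n
= 1.960 · 6.7/√592
= 1.960 · 6.7/24.3311
= 0.54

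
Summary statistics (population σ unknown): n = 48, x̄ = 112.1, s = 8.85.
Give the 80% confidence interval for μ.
(110.44, 113.76)

t-interval (σ unknown):
df = n - 1 = 47
t* = 1.300 for 80% confidence

Margin of error = t* · s/√n = 1.300 · 8.85/√48 = 1.66

CI: (110.44, 113.76)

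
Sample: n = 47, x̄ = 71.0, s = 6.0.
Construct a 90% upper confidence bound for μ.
μ ≤ 72.14

Upper bound (one-sided):
t* = 1.300 (one-sided for 90%)
Upper bound = x̄ + t* · s/√n = 71.0 + 1.300 · 6.0/√47 = 72.14

We are 90% confident that μ ≤ 72.14.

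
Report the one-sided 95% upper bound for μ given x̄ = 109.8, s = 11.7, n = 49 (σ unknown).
μ ≤ 112.60

Upper bound (one-sided):
t* = 1.677 (one-sided for 95%)
Upper bound = x̄ + t* · s/√n = 109.8 + 1.677 · 11.7/√49 = 112.60

We are 95% confident that μ ≤ 112.60.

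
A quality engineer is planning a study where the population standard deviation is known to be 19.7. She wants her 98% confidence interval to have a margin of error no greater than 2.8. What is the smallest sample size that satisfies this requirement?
n ≥ 268

For margin E ≤ 2.8:
n ≥ (z* · σ / E)²
n ≥ (2.326 · 19.7 / 2.8)²
n ≥ 267.82

Minimum n = 268 (rounding up)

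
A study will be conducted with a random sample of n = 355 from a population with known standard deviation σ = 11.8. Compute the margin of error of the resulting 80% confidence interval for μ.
Margin of error = 0.80

Margin of error = z* · σ/√n
= 1.282 · 11.8/√355
= 1.282 · 11.8/18.8414
= 0.80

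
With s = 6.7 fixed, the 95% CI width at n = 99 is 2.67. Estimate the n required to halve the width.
n ≈ 396

CI width ∝ 1/√n
To reduce width by factor 2, need √n to grow by 2 → need 2² = 4 times as many samples.

Current: n = 99, width = 2.67
New: n = 396, width ≈ 1.32

Width reduced by factor of 2.67/1.32 = 2.02.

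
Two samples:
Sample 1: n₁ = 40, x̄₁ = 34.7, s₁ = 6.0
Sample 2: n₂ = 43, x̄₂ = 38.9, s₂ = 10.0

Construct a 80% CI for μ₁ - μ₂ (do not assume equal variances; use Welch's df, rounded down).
(-6.52, -1.88)

Difference: x̄₁ - x̄₂ = -4.20
SE = √(s₁²/n₁ + s₂²/n₂) = √(6.0²/40 + 10.0²/43) = 1.7960
df = 69.58 → 69 (Welch–Satterthwaite, rounded down)
t* = 1.294

CI: -4.20 ± 1.294 · 1.7960 = -4.20 ± 2.32 = (-6.52, -1.88)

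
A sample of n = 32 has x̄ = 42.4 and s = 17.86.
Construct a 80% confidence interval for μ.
(38.27, 46.53)

t-interval (σ unknown):
df = n - 1 = 31
t* = 1.309 for 80% confidence

Margin of error = t* · s/√n = 1.309 · 17.86/√32 = 4.13

CI: (38.27, 46.53)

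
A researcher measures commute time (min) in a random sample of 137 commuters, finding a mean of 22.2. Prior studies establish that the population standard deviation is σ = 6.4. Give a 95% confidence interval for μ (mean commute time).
(21.13, 23.27)

z-interval (σ known):
z* = 1.960 for 95% confidence

Margin of error = z* · σ/√n = 1.960 · 6.4/√137 = 1.07

CI: (22.2 - 1.07, 22.2 + 1.07) = (21.13, 23.27)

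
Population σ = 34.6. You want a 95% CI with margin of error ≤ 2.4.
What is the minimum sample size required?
n ≥ 799

For margin E ≤ 2.4:
n ≥ (z* · σ / E)²
n ≥ (1.960 · 34.6 / 2.4)²
n ≥ 798.44

Minimum n = 799 (rounding up)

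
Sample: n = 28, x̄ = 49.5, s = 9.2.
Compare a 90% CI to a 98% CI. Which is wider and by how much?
98% CI is wider by 2.68

df = 27
90% CI: t* = 1.703, (46.54, 52.46), width = 2 · t* · s/√n = 5.92
98% CI: t* = 2.473, (45.20, 53.80), width = 2 · t* · s/√n = 8.60

The 98% CI is wider by 8.60 - 5.92 = 2.68.
Higher confidence requires a wider interval.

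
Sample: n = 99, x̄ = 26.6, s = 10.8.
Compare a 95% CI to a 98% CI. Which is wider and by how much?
98% CI is wider by 0.82

df = 98
95% CI: t* = 1.984, (24.45, 28.75), width = 2 · t* · s/√n = 4.31
98% CI: t* = 2.365, (24.03, 29.17), width = 2 · t* · s/√n = 5.13

The 98% CI is wider by 5.13 - 4.31 = 0.82.
Higher confidence requires a wider interval.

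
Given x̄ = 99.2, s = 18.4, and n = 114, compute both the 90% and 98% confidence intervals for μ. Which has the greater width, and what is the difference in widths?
98% CI is wider by 2.42

df = 113
90% CI: t* = 1.658, (96.34, 102.06), width = 2 · t* · s/√n = 5.71
98% CI: t* = 2.360, (95.13, 103.27), width = 2 · t* · s/√n = 8.13

The 98% CI is wider by 8.13 - 5.71 = 2.42.
Higher confidence requires a wider interval.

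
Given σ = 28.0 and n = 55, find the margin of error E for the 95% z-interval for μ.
Margin of error = 7.40

Margin of error = z* · σ/√n
= 1.960 · 28.0/√55
= 1.960 · 28.0/7.4162
= 7.40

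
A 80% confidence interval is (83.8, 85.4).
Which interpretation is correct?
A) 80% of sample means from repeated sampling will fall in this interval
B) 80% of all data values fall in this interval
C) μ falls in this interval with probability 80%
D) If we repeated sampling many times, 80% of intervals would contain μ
D

A) Wrong — coverage applies to intervals containing μ, not to future x̄ values.
B) Wrong — a CI is about the parameter μ, not individual data values.
C) Wrong — μ is fixed; the randomness lives in the interval, not in μ.
D) Correct — this is the frequentist long-run coverage interpretation.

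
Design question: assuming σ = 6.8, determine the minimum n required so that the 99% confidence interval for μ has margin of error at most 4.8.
n ≥ 14

For margin E ≤ 4.8:
n ≥ (z* · σ / E)²
n ≥ (2.576 · 6.8 / 4.8)²
n ≥ 13.32

Minimum n = 14 (rounding up)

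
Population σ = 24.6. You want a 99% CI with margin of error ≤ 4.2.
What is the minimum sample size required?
n ≥ 228

For margin E ≤ 4.2:
n ≥ (z* · σ / E)²
n ≥ (2.576 · 24.6 / 4.2)²
n ≥ 227.65

Minimum n = 228 (rounding up)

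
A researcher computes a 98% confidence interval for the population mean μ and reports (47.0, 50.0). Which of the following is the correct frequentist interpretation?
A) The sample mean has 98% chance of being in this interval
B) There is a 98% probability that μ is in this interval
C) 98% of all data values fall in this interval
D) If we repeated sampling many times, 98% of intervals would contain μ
D

A) Wrong — x̄ is observed and sits in the interval by construction.
B) Wrong — μ is fixed; the randomness lives in the interval, not in μ.
C) Wrong — a CI is about the parameter μ, not individual data values.
D) Correct — this is the frequentist long-run coverage interpretation.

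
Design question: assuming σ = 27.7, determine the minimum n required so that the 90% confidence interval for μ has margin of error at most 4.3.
n ≥ 113

For margin E ≤ 4.3:
n ≥ (z* · σ / E)²
n ≥ (1.645 · 27.7 / 4.3)²
n ≥ 112.29

Minimum n = 113 (rounding up)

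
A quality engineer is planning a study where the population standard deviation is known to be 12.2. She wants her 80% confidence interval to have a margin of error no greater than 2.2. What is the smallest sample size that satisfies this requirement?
n ≥ 51

For margin E ≤ 2.2:
n ≥ (z* · σ / E)²
n ≥ (1.282 · 12.2 / 2.2)²
n ≥ 50.54

Minimum n = 51 (rounding up)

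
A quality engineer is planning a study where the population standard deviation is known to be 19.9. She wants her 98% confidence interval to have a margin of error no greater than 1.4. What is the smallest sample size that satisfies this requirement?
n ≥ 1094

For margin E ≤ 1.4:
n ≥ (z* · σ / E)²
n ≥ (2.326 · 19.9 / 1.4)²
n ≥ 1093.12

Minimum n = 1094 (rounding up)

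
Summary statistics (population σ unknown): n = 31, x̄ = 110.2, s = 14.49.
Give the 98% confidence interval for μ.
(103.81, 116.59)

t-interval (σ unknown):
df = n - 1 = 30
t* = 2.457 for 98% confidence

Margin of error = t* · s/√n = 2.457 · 14.49/√31 = 6.39

CI: (103.81, 116.59)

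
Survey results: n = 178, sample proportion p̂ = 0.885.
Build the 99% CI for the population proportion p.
(0.823, 0.947)

Proportion CI:
SE = √(p̂(1-p̂)/n) = √(0.885 · 0.115 / 178) = 0.02391

z* = 2.576
Margin = z* · SE = 2.576 · 0.02391 = 0.0616

CI: 0.885 ± 0.0616 = (0.823, 0.947)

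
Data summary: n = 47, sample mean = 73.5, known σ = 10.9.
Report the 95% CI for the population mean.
(70.38, 76.62)

z-interval (σ known):
z* = 1.960 for 95% confidence

Margin of error = z* · σ/√n = 1.960 · 10.9/√47 = 3.12

CI: (73.5 - 3.12, 73.5 + 3.12) = (70.38, 76.62)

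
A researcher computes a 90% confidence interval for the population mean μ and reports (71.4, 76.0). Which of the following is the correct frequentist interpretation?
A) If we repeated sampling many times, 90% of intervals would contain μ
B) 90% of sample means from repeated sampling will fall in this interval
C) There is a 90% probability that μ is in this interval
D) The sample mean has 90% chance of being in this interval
A

A) Correct — this is the frequentist long-run coverage interpretation.
B) Wrong — coverage applies to intervals containing μ, not to future x̄ values.
C) Wrong — μ is fixed; the randomness lives in the interval, not in μ.
D) Wrong — x̄ is observed and sits in the interval by construction.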